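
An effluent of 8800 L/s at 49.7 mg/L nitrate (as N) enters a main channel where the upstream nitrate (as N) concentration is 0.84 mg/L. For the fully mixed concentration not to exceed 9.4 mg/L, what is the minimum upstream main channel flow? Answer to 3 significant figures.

Set C_mix = 9.4: (Q·0.8400 + 8800·49.70) / (Q + 8800) = 9.4
→ Q = 8800·(49.70 − 9.4)/(9.4 − 0.8400) = 41430 L/s.

41400 L/s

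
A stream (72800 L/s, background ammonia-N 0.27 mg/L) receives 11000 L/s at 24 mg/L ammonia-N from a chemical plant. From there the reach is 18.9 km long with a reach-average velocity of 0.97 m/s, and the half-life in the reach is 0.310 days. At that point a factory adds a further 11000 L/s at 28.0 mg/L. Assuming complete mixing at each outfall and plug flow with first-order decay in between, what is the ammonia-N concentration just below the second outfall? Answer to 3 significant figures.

5.06 mg/L

Conservation of mass: C = (72800·0.2700 + 11000·24.00) / 83800 = 283700/83800 = 3.385 mg/L; combined flow 83800 L/s.
Travel time t = 18.9·1000 / 0.97 = 19480 s = 5.412 h.
Half-life 0.310 d → k = ln 2 / 0.310 = 2.236 d⁻¹.
After decay, C = 3.385 × e^(−kt) = 3.385 × 0.6040 = 2.044 mg/L.
Second outfall: C = (83800·2.044 + 11000·28.00)/94800 = 5.056 mg/L.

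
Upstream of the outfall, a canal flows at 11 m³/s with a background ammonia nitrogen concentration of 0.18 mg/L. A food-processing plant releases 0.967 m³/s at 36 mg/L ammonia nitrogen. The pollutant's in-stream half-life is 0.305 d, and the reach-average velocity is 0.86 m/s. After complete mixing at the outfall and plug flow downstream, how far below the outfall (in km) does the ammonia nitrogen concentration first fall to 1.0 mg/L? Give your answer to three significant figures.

Flow-weighted average: C = (11.00·0.1800 + 0.9670·36.00) / 11.97 = 36.79/11.97 = 3.074 mg/L.
Half-life 0.305 d → k = ln 2 / 0.305 = 2.273 d⁻¹.
Set 3.074·exp(−k·t) = 1.0 → t = ln(3.074/1.0)/k = 42700 s = 11.86 h.
Distance = v·t = 0.86·42700 = 36720 m = 36.72 km.

36.7 km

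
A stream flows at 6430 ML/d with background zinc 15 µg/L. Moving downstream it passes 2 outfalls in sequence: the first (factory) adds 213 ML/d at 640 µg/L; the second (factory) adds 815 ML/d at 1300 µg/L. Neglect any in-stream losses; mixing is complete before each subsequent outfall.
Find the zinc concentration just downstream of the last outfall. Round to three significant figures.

173 µg/L

Below outfall 1: Q → 6643 ML/d, C = (6430·15.00 + 213.0·640.0)/6643 = 35.04 µg/L.
Below outfall 2: Q → 7458 ML/d, C = (6643·35.04 + 815.0·1300)/7458 = 173.3 µg/L.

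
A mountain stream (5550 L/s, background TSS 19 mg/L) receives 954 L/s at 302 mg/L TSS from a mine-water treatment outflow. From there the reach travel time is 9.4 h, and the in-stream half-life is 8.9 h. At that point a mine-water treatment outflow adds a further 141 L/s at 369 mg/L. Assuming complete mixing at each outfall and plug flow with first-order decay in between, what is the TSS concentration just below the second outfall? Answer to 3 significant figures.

36.3 mg/L

Mass balance: C = (5550·19.00 + 954.0·302.0) / 6504 = 393600/6504 = 60.51 mg/L; combined flow 6504 L/s.
Half-life 8.9 h → k = ln 2 / 8.9 = 0.07788 h⁻¹ = 1.869 d⁻¹.
Applying C = C₀e^(−kt): 60.51 × 0.4809 = 29.10 mg/L.
At the second outfall, C = (6504·29.10 + 141.0·369.0) / (6504 + 141.0) = 36.31 mg/L.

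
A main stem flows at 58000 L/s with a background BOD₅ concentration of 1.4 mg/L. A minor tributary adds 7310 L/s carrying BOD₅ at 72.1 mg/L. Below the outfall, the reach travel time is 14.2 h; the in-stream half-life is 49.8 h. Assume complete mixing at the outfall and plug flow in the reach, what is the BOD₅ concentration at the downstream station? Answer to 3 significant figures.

7.64 mg/L

Conservation of mass: C = (58000·1.400 + 7310·72.10) / 65310 = 608300/65310 = 9.313 mg/L.
Half-life 49.8 h → k = ln 2 / 49.8 = 0.01392 h⁻¹ = 0.3340 d⁻¹.
After decay, C = 9.313 × e^(−kt) = 9.313 × 0.8207 = 7.643 mg/L.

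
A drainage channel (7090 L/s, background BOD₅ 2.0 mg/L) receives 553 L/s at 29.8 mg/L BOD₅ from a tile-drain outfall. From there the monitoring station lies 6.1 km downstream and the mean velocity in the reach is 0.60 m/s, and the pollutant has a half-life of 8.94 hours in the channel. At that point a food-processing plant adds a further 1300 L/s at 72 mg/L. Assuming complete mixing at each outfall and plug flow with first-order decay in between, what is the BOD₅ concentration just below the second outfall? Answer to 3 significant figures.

Mass balance: C = (7090·2.000 + 553.0·29.80) / 7643 = 30660/7643 = 4.011 mg/L; combined flow 7643 L/s.
Travel time t = 6.1·1000 / 0.60 = 10170 s = 2.824 h.
Half-life 8.94 h → k = ln 2 / 8.94 = 0.07753 h⁻¹ = 1.861 d⁻¹.
After decay, C = 4.011 × e^(−kt) = 4.011 × 0.8034 = 3.223 mg/L.
At the second outfall, C = (7643·3.223 + 1300·72.00) / (7643 + 1300) = 13.22 mg/L.

13.2 mg/L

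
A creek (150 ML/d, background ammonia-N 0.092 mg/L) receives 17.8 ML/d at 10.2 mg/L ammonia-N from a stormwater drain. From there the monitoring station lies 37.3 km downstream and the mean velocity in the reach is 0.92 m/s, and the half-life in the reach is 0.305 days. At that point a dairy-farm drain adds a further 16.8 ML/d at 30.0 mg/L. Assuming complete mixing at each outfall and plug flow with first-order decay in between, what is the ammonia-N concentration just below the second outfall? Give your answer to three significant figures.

3.09 mg/L

Mass balance: C = (150.0·0.09200 + 17.80·10.20) / 167.8 = 195.4/167.8 = 1.164 mg/L; combined flow 167.8 ML/d.
Travel time t = 37.3·1000 / 0.92 = 40540 s = 11.26 h.
Half-life 0.305 d → k = ln 2 / 0.305 = 2.273 d⁻¹.
Applying C = C₀e^(−kt): 1.164 × 0.3442 = 0.4008 mg/L.
Second outfall: C = (167.8·0.4008 + 16.80·30.00)/184.6 = 3.095 mg/L.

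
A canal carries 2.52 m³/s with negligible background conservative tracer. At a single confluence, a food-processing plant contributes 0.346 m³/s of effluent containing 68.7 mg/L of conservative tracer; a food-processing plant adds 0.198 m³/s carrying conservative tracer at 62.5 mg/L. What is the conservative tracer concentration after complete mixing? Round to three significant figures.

Mass balance: C = (2.520·0 + 0.3460·68.70 + 0.1980·62.50) / 3.064 = 36.15/3.064 = 11.80 mg/L.

11.8 mg/L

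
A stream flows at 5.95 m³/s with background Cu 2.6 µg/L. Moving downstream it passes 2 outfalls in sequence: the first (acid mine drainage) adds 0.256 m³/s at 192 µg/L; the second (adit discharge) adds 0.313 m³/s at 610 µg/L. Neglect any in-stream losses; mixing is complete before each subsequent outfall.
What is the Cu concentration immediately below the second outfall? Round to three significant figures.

39.2 µg/L

Outfall 1: combined Q = 6.206 m³/s; C = (5.950·2.600 + 0.2560·192.0)/6.206 = 10.41 µg/L.
Outfall 2: combined Q = 6.519 m³/s; C = (6.206·10.41 + 0.3130·610.0)/6.519 = 39.20 µg/L.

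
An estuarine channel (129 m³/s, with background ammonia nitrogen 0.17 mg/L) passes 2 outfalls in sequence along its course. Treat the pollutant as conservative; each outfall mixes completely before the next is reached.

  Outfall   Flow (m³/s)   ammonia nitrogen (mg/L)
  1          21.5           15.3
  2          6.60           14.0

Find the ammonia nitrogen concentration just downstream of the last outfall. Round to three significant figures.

Outfall 1: combined Q = 150.5 m³/s; C = (129.0·0.1700 + 21.50·15.30)/150.5 = 2.331 mg/L.
Outfall 2: combined Q = 157.1 m³/s; C = (150.5·2.331 + 6.600·14.00)/157.1 = 2.822 mg/L.

2.82 mg/L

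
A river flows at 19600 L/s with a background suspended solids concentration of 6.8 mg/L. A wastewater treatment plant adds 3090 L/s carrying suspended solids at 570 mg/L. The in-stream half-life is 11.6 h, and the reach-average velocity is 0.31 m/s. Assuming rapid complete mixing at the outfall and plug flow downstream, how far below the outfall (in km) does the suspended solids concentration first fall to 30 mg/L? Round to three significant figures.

19.1 km

After mixing, C = (19600·6.800 + 3090·570.0) / 22690 = 1895000/22690 = 83.50 mg/L.
Half-life 11.6 h → k = ln 2 / 11.6 = 0.05975 h⁻¹ = 1.434 d⁻¹.
Set 83.50·exp(−k·t) = 30 → t = ln(83.50/30)/k = 61670 s = 17.13 h.
Distance = v·t = 0.31·61670 = 19120 m = 19.12 km.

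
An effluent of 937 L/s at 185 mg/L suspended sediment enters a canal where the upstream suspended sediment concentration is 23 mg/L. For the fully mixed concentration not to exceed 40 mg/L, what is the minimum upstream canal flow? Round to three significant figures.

Set C_mix = 40: (Q·23.00 + 937.0·185.0) / (Q + 937.0) = 40
→ Q = 937.0·(185.0 − 40)/(40 − 23.00) = 7992 L/s.

7990 L/s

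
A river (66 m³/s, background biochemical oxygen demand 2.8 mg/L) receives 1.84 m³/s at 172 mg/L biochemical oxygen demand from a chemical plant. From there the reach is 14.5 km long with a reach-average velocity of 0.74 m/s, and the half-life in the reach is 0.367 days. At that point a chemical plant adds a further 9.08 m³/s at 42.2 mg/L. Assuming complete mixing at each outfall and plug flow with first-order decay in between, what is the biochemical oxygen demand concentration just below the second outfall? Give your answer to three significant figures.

9.23 mg/L

Conservation of mass: C = (66.00·2.800 + 1.840·172.0) / 67.84 = 501.3/67.84 = 7.389 mg/L; combined flow 67.84 m³/s.
Travel time t = 14.5·1000 / 0.74 = 19590 s = 5.443 h.
Half-life 0.367 d → k = ln 2 / 0.367 = 1.889 d⁻¹.
Decay over the reach: 7.389·exp(−kt) = 7.389·0.6516 = 4.815 mg/L.
Second outfall: C = (67.84·4.815 + 9.080·42.20)/76.92 = 9.228 mg/L.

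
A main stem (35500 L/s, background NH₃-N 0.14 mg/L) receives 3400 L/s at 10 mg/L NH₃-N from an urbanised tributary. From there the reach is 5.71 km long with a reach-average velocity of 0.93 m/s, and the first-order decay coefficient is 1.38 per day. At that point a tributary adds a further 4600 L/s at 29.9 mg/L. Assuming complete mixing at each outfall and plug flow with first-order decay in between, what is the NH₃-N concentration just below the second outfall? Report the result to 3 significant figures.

Mass balance: C = (35500·0.1400 + 3400·10.00) / 38900 = 38970/38900 = 1.002 mg/L; combined flow 38900 L/s.
Travel time t = 5.71·1000 / 0.93 = 6140 s = 1.705 h.
Applying C = C₀e^(−kt): 1.002 × 0.9066 = 0.9082 mg/L.
Second outfall: C = (38900·0.9082 + 4600·29.90)/43500 = 3.974 mg/L.

3.97 mg/L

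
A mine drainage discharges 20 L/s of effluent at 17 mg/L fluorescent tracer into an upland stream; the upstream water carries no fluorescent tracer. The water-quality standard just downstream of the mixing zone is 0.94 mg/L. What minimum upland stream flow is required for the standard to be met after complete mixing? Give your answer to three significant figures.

Set C_mix = 0.94: (Q·0 + 20.00·17.00) / (Q + 20.00) = 0.94
→ Q = 20.00·(17.00 − 0.94)/(0.94 − 0) = 341.7 L/s.

342 L/s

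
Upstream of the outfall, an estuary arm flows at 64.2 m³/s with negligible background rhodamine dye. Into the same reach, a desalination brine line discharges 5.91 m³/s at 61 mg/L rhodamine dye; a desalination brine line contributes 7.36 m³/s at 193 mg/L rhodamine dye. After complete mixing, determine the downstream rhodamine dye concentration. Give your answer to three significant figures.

23.0 mg/L

Conservation of mass: C = (64.20·0 + 5.910·61.00 + 7.360·193.0) / 77.47 = 1781/77.47 = 22.99 mg/L.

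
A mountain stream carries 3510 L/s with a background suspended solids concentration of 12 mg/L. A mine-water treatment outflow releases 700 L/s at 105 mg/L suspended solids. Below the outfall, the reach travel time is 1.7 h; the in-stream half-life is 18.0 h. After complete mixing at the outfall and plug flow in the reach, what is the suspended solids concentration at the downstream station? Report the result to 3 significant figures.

Mass balance: C = (3510·12.00 + 700.0·105.0) / 4210 = 115600/4210 = 27.46 mg/L.
Half-life 18.0 h → k = ln 2 / 18.0 = 0.03851 h⁻¹ = 0.9242 d⁻¹.
After decay, C = 27.46 × e^(−kt) = 27.46 × 0.9366 = 25.72 mg/L.

25.7 mg/L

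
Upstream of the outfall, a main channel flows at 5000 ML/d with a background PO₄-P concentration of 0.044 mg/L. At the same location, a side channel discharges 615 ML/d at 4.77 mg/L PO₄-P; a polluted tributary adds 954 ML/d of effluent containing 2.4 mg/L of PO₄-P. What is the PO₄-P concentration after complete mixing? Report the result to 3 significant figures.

Mixed concentration C = ΣQC/ΣQ = (5000·0.04400 + 615.0·4.770 + 954.0·2.400) / 6569 = 5443/6569 = 0.8286 mg/L.

0.829 mg/L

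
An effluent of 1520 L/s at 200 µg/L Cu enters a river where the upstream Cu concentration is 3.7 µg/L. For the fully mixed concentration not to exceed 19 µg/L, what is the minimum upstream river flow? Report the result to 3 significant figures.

18000 L/s

Set C_mix = 19: (Q·3.700 + 1520·200.0) / (Q + 1520) = 19
→ Q = 1520·(200.0 − 19)/(19 − 3.700) = 17980 L/s.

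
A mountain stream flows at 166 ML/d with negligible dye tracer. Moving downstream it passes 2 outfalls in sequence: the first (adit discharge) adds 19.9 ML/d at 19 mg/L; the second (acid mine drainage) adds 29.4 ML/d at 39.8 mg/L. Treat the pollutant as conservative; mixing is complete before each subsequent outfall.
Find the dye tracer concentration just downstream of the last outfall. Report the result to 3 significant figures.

7.19 mg/L

After outfall 1: Q = 166.0 + 19.90 = 185.9 ML/d; C = (166.0·0 + 19.90·19.00)/185.9 = 2.034 mg/L.
After outfall 2: Q = 185.9 + 29.40 = 215.3 ML/d; C = (185.9·2.034 + 29.40·39.80)/215.3 = 7.191 mg/L.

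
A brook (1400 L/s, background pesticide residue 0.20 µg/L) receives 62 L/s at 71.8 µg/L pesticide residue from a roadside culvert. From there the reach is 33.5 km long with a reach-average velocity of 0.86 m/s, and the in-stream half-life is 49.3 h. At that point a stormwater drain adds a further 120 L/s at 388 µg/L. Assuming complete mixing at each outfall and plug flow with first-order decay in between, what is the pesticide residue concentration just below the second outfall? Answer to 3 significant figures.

Mass balance: C = (1400·0.2000 + 62.00·71.80) / 1462 = 4732/1462 = 3.236 µg/L; combined flow 1462 L/s.
Travel time t = 33.5·1000 / 0.86 = 38950 s = 10.82 h.
Half-life 49.3 h → k = ln 2 / 49.3 = 0.01406 h⁻¹ = 0.3374 d⁻¹.
First-order decay: C = 3.236·exp(−k·t) = 3.236·0.8589 = 2.780 µg/L.
Second outfall: C = (1462·2.780 + 120.0·388.0)/1582 = 32.00 µg/L.

32.0 µg/L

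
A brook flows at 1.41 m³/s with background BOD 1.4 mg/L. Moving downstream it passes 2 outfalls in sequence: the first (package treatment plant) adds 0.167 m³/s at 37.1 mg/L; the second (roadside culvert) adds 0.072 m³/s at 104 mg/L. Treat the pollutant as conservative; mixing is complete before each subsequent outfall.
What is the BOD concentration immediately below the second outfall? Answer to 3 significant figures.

Below outfall 1: Q → 1.577 m³/s, C = (1.410·1.400 + 0.1670·37.10)/1.577 = 5.181 mg/L.
Below outfall 2: Q → 1.649 m³/s, C = (1.577·5.181 + 0.07200·104.0)/1.649 = 9.495 mg/L.

9.50 mg/L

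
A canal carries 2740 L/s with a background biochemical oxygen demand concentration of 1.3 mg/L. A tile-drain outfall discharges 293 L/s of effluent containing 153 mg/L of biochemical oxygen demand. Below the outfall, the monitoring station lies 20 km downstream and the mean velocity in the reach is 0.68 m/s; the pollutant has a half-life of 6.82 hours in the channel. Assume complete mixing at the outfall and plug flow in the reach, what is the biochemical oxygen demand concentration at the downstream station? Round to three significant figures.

6.95 mg/L

After mixing, C = (2740·1.300 + 293.0·153.0) / 3033 = 48390/3033 = 15.95 mg/L.
Travel time t = 20·1000 / 0.68 = 29410 s = 8.170 h.
Half-life 6.82 h → k = ln 2 / 6.82 = 0.1016 h⁻¹ = 2.439 d⁻¹.
After decay, C = 15.95 × e^(−kt) = 15.95 × 0.4359 = 6.955 mg/L.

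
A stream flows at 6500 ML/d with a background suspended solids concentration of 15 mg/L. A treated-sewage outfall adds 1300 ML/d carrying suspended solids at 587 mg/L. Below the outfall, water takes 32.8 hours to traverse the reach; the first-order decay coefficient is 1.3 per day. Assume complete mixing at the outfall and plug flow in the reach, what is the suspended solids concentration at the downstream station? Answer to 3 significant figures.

Flow-weighted average: C = (6500·15.00 + 1300·587.0) / 7800 = 860600/7800 = 110.3 mg/L.
First-order decay: C = 110.3·exp(−k·t) = 110.3·0.1692 = 18.67 mg/L.

18.7 mg/L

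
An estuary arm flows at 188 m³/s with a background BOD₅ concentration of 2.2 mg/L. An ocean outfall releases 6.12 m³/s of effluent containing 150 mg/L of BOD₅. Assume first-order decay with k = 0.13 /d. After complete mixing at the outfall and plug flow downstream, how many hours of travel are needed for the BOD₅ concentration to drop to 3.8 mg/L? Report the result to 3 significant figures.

109 h

Conservation of mass: C = (188.0·2.200 + 6.120·150.0) / 194.1 = 1332/194.1 = 6.860 mg/L.
6.860·exp(−k·t) = 3.8 → t = ln(6.860/3.8)/k = 392600 s = 109.0 h.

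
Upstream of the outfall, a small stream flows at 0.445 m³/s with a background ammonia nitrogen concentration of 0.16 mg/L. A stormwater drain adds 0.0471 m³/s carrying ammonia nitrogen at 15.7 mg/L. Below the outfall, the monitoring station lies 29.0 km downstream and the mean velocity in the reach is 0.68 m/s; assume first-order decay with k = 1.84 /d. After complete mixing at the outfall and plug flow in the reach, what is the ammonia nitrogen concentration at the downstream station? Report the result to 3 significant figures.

Flow-weighted average: C = (0.4450·0.1600 + 0.04710·15.70) / 0.4921 = 0.8107/0.4921 = 1.647 mg/L.
Travel time t = 29.0·1000 / 0.68 = 42650 s = 11.85 h.
First-order decay: C = 1.647·exp(−k·t) = 1.647·0.4032 = 0.6643 mg/L.

0.664 mg/L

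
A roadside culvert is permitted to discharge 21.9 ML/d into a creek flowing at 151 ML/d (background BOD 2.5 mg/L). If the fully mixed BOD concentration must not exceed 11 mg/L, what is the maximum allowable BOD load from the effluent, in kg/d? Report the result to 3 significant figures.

Mass balance at the limit: 151.0·2.500 + 21.90·Cₑ = 172.9·11 → Cₑ = 69.61 mg/L.
21.90 ML/d = 0.2535 m³/s. Load = 0.2535 m³/s × 69.61 g/m³ × 86 400 s/d = 1524 kg/d.

1520 kg/d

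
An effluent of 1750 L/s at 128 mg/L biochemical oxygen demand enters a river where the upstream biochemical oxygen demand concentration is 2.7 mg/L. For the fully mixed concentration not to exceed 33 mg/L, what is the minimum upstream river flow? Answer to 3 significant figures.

Set C_mix = 33: (Q·2.700 + 1750·128.0) / (Q + 1750) = 33
→ Q = 1750·(128.0 − 33)/(33 − 2.700) = 5487 L/s.

5490 L/s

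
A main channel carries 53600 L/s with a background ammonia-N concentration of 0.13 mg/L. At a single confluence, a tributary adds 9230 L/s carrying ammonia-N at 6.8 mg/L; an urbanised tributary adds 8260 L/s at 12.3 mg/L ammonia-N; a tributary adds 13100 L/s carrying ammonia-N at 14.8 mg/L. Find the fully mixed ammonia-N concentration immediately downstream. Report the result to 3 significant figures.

4.34 mg/L

Mixed concentration C = ΣQC/ΣQ = (53600·0.1300 + 9230·6.800 + 8260·12.30 + 13100·14.80) / 84190 = 365200/84190 = 4.338 mg/L.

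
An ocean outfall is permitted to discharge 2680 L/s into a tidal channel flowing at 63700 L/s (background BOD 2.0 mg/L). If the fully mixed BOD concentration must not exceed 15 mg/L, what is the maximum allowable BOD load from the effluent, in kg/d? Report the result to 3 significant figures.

75000 kg/d

Mass balance at the limit: 63700·2.000 + 2680·Cₑ = 66380·15 → Cₑ = 324.0 mg/L.
2680 L/s = 2.680 m³/s. Load = 2.680 m³/s × 324.0 g/m³ × 86 400 s/d = 75020 kg/d.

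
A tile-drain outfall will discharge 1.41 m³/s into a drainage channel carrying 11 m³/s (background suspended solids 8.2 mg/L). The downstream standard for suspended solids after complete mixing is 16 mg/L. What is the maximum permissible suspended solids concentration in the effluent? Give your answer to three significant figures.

76.9 mg/L

At the limit, (Qr·Cr + Qe·Cₑ)/(Qr + Qe) = 16:
Cₑ = (12.41·16 − 11.00·8.200) / 1.410 = 76.85 mg/L.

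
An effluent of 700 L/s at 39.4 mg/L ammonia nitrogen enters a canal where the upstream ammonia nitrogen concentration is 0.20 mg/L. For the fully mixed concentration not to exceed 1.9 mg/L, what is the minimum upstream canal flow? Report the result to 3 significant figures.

15400 L/s

Set C_mix = 1.9: (Q·0.2000 + 700.0·39.40) / (Q + 700.0) = 1.9
→ Q = 700.0·(39.40 − 1.9)/(1.9 − 0.2000) = 15440 L/s.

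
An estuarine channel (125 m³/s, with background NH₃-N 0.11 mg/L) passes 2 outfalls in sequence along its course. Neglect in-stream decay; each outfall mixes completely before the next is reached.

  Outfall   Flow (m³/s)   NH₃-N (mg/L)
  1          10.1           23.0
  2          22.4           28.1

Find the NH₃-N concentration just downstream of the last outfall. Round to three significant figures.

Outfall 1: combined Q = 135.1 m³/s; C = (125.0·0.1100 + 10.10·23.00)/135.1 = 1.821 mg/L.
Outfall 2: combined Q = 157.5 m³/s; C = (135.1·1.821 + 22.40·28.10)/157.5 = 5.559 mg/L.

5.56 mg/L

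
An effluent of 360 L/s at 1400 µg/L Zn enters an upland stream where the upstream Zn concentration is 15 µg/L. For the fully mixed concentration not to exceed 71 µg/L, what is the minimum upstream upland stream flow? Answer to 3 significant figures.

8540 L/s

Set C_mix = 71: (Q·15.00 + 360.0·1400) / (Q + 360.0) = 71
→ Q = 360.0·(1400 − 71)/(71 − 15.00) = 8544 L/s.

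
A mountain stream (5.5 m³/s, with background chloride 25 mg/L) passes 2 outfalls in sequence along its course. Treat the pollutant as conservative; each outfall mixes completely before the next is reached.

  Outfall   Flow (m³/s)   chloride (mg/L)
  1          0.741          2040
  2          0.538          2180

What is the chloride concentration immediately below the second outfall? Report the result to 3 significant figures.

After outfall 1: Q = 5.500 + 0.7410 = 6.241 m³/s; C = (5.500·25.00 + 0.7410·2040)/6.241 = 264.2 mg/L.
After outfall 2: Q = 6.241 + 0.5380 = 6.779 m³/s; C = (6.241·264.2 + 0.5380·2180)/6.779 = 416.3 mg/L.

416 mg/L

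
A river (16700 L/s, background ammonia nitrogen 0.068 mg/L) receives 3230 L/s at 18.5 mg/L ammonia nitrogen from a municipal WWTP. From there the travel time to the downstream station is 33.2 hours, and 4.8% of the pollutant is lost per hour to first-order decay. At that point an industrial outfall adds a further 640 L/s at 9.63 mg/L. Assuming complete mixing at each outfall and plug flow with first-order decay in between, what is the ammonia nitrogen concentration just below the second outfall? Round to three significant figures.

0.878 mg/L

Mass balance: C = (16700·0.06800 + 3230·18.50) / 19930 = 60890/19930 = 3.055 mg/L; combined flow 19930 L/s.
4.8%/h lost → k = −ln(1 − 0.048) = 0.04919 h⁻¹.
Decay over the reach: 3.055·exp(−kt) = 3.055·0.1953 = 0.5967 mg/L.
At the second outfall, C = (19930·0.5967 + 640.0·9.630) / (19930 + 640.0) = 0.8778 mg/L.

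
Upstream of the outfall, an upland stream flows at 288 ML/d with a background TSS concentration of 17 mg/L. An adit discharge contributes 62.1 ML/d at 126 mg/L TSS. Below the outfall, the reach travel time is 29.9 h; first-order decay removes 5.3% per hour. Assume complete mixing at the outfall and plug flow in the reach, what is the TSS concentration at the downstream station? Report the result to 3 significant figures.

7.13 mg/L

Flow-weighted average: C = (288.0·17.00 + 62.10·126.0) / 350.1 = 12720/350.1 = 36.33 mg/L.
5.3%/h lost → k = −ln(1 − 0.053) = 0.05446 h⁻¹.
After decay, C = 36.33 × e^(−kt) = 36.33 × 0.1963 = 7.131 mg/L.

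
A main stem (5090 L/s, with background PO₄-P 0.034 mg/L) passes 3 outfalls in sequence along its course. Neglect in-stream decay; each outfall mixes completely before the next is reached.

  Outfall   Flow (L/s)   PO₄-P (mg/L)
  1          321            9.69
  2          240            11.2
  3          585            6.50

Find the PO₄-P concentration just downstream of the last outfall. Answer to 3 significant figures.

Below outfall 1: Q → 5411 L/s, C = (5090·0.03400 + 321.0·9.690)/5411 = 0.6068 mg/L.
Below outfall 2: Q → 5651 L/s, C = (5411·0.6068 + 240.0·11.20)/5651 = 1.057 mg/L.
Below outfall 3: Q → 6236 L/s, C = (5651·1.057 + 585.0·6.500)/6236 = 1.567 mg/L.

1.57 mg/L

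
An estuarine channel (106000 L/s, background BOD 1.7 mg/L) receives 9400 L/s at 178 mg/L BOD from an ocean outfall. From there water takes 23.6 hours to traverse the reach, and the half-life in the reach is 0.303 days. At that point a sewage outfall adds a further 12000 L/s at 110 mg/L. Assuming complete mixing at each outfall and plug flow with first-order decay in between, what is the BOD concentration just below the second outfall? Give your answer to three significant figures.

Mass balance: C = (106000·1.700 + 9400·178.0) / 115400 = 1853000/115400 = 16.06 mg/L; combined flow 115400 L/s.
Half-life 0.303 d → k = ln 2 / 0.303 = 2.288 d⁻¹.
After decay, C = 16.06 × e^(−kt) = 16.06 × 0.1055 = 1.694 mg/L.
At the second outfall, C = (115400·1.694 + 12000·110.0) / (115400 + 12000) = 11.90 mg/L.

11.9 mg/L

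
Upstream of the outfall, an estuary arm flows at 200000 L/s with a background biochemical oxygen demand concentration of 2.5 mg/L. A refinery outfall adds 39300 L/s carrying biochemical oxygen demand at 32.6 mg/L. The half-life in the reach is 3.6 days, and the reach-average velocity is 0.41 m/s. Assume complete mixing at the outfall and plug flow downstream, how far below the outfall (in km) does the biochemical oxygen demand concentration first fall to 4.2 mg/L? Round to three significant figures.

105 km

After mixing, C = (200000·2.500 + 39300·32.60) / 239300 = 1781000/239300 = 7.443 mg/L.
Half-life 3.6 d → k = ln 2 / 3.6 = 0.1925 d⁻¹.
Set 7.443·exp(−k·t) = 4.2 → t = ln(7.443/4.2)/k = 256800 s = 71.33 h.
Distance = v·t = 0.41·256800 = 105300 m = 105.3 km.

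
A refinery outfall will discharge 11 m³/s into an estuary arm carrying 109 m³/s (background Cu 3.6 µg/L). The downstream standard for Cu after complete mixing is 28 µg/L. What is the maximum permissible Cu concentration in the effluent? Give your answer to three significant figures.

At the limit, (Qr·Cr + Qe·Cₑ)/(Qr + Qe) = 28:
Cₑ = (120.0·28 − 109.0·3.600) / 11.00 = 269.8 µg/L.

270 µg/L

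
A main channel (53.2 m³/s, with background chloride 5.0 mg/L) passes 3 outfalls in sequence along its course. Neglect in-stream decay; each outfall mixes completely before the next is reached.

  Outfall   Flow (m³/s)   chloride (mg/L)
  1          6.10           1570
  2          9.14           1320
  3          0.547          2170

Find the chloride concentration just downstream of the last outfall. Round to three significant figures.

335 mg/L

After outfall 1: Q = 53.20 + 6.100 = 59.30 m³/s; C = (53.20·5.000 + 6.100·1570)/59.30 = 166.0 mg/L.
After outfall 2: Q = 59.30 + 9.140 = 68.44 m³/s; C = (59.30·166.0 + 9.140·1320)/68.44 = 320.1 mg/L.
After outfall 3: Q = 68.44 + 0.5470 = 68.99 m³/s; C = (68.44·320.1 + 0.5470·2170)/68.99 = 334.8 mg/L.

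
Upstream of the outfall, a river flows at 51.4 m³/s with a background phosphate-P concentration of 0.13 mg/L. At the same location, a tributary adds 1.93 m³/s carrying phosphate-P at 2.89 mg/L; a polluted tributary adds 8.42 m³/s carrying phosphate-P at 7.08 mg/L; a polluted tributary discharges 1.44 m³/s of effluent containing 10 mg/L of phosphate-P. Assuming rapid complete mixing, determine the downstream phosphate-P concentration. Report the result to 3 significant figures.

1.37 mg/L

Flow-weighted average: C = (51.40·0.1300 + 1.930·2.890 + 8.420·7.080 + 1.440·10.00) / 63.19 = 86.27/63.19 = 1.365 mg/L.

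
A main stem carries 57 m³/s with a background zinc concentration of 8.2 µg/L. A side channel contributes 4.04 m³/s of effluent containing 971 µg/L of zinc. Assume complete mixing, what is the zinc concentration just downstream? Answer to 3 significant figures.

71.9 µg/L

Mass balance: C = (57.00·8.200 + 4.040·971.0) / 61.04 = 4390/61.04 = 71.92 µg/L.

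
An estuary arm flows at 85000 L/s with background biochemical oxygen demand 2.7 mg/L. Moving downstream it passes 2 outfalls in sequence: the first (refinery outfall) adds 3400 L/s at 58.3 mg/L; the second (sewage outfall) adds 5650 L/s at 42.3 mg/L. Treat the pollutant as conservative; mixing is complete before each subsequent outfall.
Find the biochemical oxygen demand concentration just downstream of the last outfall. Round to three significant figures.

Outfall 1: combined Q = 88400 L/s; C = (85000·2.700 + 3400·58.30)/88400 = 4.838 mg/L.
Outfall 2: combined Q = 94050 L/s; C = (88400·4.838 + 5650·42.30)/94050 = 7.089 mg/L.

7.09 mg/L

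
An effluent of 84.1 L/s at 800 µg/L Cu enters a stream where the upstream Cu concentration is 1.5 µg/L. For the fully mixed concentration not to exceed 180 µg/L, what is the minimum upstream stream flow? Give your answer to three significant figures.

292 L/s

Set C_mix = 180: (Q·1.500 + 84.10·800.0) / (Q + 84.10) = 180
→ Q = 84.10·(800.0 − 180)/(180 − 1.500) = 292.1 L/s.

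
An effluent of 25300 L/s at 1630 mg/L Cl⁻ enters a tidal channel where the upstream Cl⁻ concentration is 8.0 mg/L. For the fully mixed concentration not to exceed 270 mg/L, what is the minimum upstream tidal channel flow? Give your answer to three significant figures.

131000 L/s

Set C_mix = 270: (Q·8.000 + 25300·1630) / (Q + 25300) = 270
→ Q = 25300·(1630 − 270)/(270 − 8.000) = 131300 L/s.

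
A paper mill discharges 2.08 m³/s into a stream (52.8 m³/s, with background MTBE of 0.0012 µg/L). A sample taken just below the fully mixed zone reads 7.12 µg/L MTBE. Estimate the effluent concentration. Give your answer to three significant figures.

Mass balance: 52.80·0.001200 + 2.080·Cₑ = 54.88·7.120
→ Cₑ = (54.88·7.120 − 52.80·0.001200) / 2.080 = 187.8 µg/L.

188 µg/L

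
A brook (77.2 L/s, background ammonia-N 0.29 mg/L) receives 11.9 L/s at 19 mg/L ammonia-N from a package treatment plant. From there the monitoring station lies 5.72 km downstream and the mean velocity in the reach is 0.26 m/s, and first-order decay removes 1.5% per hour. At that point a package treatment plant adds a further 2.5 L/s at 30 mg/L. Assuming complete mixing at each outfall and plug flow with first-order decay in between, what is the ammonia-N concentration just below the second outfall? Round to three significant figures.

After mixing, C = (77.20·0.2900 + 11.90·19.00) / 89.10 = 248.5/89.10 = 2.789 mg/L; combined flow 89.10 L/s.
Travel time t = 5.72·1000 / 0.26 = 22000 s = 6.111 h.
1.5%/h lost → k = −ln(1 − 0.015) = 0.01511 h⁻¹.
Decay over the reach: 2.789·exp(−kt) = 2.789·0.9118 = 2.543 mg/L.
Second outfall: C = (89.10·2.543 + 2.500·30.00)/91.60 = 3.292 mg/L.

3.29 mg/L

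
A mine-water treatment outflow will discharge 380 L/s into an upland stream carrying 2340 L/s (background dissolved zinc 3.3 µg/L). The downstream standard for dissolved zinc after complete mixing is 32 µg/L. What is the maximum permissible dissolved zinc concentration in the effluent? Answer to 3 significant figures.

At the limit, (Qr·Cr + Qe·Cₑ)/(Qr + Qe) = 32:
Cₑ = (2720·32 − 2340·3.300) / 380.0 = 208.7 µg/L.

209 µg/L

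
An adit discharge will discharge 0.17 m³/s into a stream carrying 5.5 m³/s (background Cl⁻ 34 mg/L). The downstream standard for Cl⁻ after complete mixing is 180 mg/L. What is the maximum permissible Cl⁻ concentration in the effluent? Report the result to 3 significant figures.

At the limit, (Qr·Cr + Qe·Cₑ)/(Qr + Qe) = 180:
Cₑ = (5.670·180 − 5.500·34.00) / 0.1700 = 4904 mg/L.

4900 mg/L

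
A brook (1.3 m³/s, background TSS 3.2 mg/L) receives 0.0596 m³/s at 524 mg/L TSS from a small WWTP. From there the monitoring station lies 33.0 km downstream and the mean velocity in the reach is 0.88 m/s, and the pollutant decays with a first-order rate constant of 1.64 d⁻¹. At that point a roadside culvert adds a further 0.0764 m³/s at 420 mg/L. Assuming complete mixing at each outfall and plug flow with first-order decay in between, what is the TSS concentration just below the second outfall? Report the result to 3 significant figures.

34.4 mg/L

Mixed concentration C = ΣQC/ΣQ = (1.300·3.200 + 0.05960·524.0) / 1.360 = 35.39/1.360 = 26.03 mg/L; combined flow 1.360 m³/s.
Travel time t = 33.0·1000 / 0.88 = 37500 s = 10.42 h.
After decay, C = 26.03 × e^(−kt) = 26.03 × 0.4908 = 12.77 mg/L.
At the second outfall, C = (1.360·12.77 + 0.07640·420.0) / (1.360 + 0.07640) = 34.44 mg/L.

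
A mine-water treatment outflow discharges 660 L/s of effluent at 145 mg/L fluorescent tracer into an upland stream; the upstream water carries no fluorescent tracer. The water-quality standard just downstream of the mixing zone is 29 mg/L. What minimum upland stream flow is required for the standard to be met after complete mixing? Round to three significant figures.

2640 L/s

Set C_mix = 29: (Q·0 + 660.0·145.0) / (Q + 660.0) = 29
→ Q = 660.0·(145.0 − 29)/(29 − 0) = 2640 L/s.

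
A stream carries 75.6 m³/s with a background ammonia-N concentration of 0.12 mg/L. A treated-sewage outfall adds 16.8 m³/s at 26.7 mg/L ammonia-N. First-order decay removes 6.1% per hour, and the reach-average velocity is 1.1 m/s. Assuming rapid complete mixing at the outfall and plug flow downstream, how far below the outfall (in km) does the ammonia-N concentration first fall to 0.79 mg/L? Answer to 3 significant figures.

After mixing, C = (75.60·0.1200 + 16.80·26.70) / 92.40 = 457.6/92.40 = 4.953 mg/L.
6.1%/h lost → k = −ln(1 − 0.061) = 0.06294 h⁻¹.
Set 4.953·exp(−k·t) = 0.79 → t = ln(4.953/0.79)/k = 105000 s = 29.17 h.
Distance = v·t = 1.1·105000 = 115500 m = 115.5 km.

115 km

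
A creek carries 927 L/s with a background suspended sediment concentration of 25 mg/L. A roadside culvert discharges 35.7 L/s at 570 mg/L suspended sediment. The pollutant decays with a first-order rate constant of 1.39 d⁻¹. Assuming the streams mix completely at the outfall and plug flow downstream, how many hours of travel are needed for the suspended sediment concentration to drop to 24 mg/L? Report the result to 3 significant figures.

10.9 h

Mass balance: C = (927.0·25.00 + 35.70·570.0) / 962.7 = 43520/962.7 = 45.21 mg/L.
45.21·exp(−k·t) = 24 → t = ln(45.21/24)/k = 39360 s = 10.93 h.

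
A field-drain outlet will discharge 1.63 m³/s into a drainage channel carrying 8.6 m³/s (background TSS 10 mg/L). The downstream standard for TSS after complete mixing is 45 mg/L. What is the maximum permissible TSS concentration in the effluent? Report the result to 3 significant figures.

230 mg/L

At the limit, (Qr·Cr + Qe·Cₑ)/(Qr + Qe) = 45:
Cₑ = (10.23·45 − 8.600·10.00) / 1.630 = 229.7 mg/L.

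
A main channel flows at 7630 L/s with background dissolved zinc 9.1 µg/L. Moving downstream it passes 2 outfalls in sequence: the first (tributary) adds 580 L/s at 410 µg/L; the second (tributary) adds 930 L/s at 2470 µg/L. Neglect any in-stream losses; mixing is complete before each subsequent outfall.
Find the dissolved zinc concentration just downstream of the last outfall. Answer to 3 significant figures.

After outfall 1: Q = 7630 + 580.0 = 8210 L/s; C = (7630·9.100 + 580.0·410.0)/8210 = 37.42 µg/L.
After outfall 2: Q = 8210 + 930.0 = 9140 L/s; C = (8210·37.42 + 930.0·2470)/9140 = 284.9 µg/L.

285 µg/L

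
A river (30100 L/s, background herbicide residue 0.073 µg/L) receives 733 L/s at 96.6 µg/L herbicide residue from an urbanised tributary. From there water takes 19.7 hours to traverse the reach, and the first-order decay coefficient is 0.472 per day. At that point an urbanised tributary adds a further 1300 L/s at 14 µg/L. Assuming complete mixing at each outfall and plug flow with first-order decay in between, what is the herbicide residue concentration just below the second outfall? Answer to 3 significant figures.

After mixing, C = (30100·0.07300 + 733.0·96.60) / 30830 = 73010/30830 = 2.368 µg/L; combined flow 30830 L/s.
Applying C = C₀e^(−kt): 2.368 × 0.6788 = 1.607 µg/L.
Second outfall: C = (30830·1.607 + 1300·14.00)/32130 = 2.109 µg/L.

2.11 µg/L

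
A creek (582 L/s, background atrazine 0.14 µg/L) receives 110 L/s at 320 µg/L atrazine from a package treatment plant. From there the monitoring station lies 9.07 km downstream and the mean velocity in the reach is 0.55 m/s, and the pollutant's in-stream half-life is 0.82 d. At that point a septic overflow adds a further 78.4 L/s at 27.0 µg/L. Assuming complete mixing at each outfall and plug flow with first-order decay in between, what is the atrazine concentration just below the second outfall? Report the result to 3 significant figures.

41.7 µg/L

Mass balance: C = (582.0·0.1400 + 110.0·320.0) / 692.0 = 35280/692.0 = 50.98 µg/L; combined flow 692.0 L/s.
Travel time t = 9.07·1000 / 0.55 = 16490 s = 4.581 h.
Half-life 0.82 d → k = ln 2 / 0.82 = 0.8453 d⁻¹.
Decay over the reach: 50.98·exp(−kt) = 50.98·0.8510 = 43.39 µg/L.
Second outfall: C = (692.0·43.39 + 78.40·27.00)/770.4 = 41.72 µg/L.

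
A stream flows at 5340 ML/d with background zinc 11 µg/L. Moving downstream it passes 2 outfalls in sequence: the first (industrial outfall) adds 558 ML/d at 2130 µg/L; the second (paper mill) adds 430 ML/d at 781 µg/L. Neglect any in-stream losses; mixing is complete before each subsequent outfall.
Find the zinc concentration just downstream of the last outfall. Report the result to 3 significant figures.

After outfall 1: Q = 5340 + 558.0 = 5898 ML/d; C = (5340·11.00 + 558.0·2130)/5898 = 211.5 µg/L.
After outfall 2: Q = 5898 + 430.0 = 6328 ML/d; C = (5898·211.5 + 430.0·781.0)/6328 = 250.2 µg/L.

250 µg/L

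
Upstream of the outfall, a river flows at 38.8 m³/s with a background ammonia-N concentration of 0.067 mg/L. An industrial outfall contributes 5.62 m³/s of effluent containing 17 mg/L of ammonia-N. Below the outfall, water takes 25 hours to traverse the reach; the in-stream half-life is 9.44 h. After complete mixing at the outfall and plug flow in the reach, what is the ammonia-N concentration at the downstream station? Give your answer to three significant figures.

0.352 mg/L

Flow-weighted average: C = (38.80·0.06700 + 5.620·17.00) / 44.42 = 98.14/44.42 = 2.209 mg/L.
Half-life 9.44 h → k = ln 2 / 9.44 = 0.07343 h⁻¹ = 1.762 d⁻¹.
First-order decay: C = 2.209·exp(−k·t) = 2.209·0.1595 = 0.3524 mg/L.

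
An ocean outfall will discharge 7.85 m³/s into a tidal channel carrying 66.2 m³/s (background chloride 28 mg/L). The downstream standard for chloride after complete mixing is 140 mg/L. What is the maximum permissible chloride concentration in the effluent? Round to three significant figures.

At the limit, (Qr·Cr + Qe·Cₑ)/(Qr + Qe) = 140:
Cₑ = (74.05·140 − 66.20·28.00) / 7.850 = 1085 mg/L.

1080 mg/L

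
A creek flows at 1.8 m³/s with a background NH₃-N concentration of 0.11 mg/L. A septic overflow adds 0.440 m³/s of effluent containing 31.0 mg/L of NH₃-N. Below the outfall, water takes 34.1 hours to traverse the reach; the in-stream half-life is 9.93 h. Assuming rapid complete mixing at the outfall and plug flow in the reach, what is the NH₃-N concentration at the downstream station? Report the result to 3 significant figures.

Flow-weighted average: C = (1.800·0.1100 + 0.4400·31.00) / 2.240 = 13.84/2.240 = 6.178 mg/L.
Half-life 9.93 h → k = ln 2 / 9.93 = 0.06980 h⁻¹ = 1.675 d⁻¹.
Decay over the reach: 6.178·exp(−kt) = 6.178·0.09252 = 0.5716 mg/L.

0.572 mg/L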